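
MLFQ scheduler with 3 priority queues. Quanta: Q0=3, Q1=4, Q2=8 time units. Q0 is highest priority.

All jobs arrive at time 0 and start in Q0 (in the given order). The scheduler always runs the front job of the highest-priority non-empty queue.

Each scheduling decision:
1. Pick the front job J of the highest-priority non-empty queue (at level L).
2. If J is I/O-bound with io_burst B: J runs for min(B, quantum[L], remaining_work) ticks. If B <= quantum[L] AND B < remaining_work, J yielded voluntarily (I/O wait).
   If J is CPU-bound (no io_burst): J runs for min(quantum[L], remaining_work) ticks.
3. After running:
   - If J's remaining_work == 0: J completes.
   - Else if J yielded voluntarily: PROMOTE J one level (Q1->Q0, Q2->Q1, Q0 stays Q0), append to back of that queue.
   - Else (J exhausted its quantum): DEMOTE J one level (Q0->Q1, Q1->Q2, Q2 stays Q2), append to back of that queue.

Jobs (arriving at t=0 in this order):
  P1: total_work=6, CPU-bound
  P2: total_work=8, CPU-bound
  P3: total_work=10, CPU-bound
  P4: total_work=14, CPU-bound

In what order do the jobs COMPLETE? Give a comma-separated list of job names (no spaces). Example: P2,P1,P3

Answer: P1,P2,P3,P4

Derivation:
t=0-3: P1@Q0 runs 3, rem=3, quantum used, demote→Q1. Q0=[P2,P3,P4] Q1=[P1] Q2=[]
t=3-6: P2@Q0 runs 3, rem=5, quantum used, demote→Q1. Q0=[P3,P4] Q1=[P1,P2] Q2=[]
t=6-9: P3@Q0 runs 3, rem=7, quantum used, demote→Q1. Q0=[P4] Q1=[P1,P2,P3] Q2=[]
t=9-12: P4@Q0 runs 3, rem=11, quantum used, demote→Q1. Q0=[] Q1=[P1,P2,P3,P4] Q2=[]
t=12-15: P1@Q1 runs 3, rem=0, completes. Q0=[] Q1=[P2,P3,P4] Q2=[]
t=15-19: P2@Q1 runs 4, rem=1, quantum used, demote→Q2. Q0=[] Q1=[P3,P4] Q2=[P2]
t=19-23: P3@Q1 runs 4, rem=3, quantum used, demote→Q2. Q0=[] Q1=[P4] Q2=[P2,P3]
t=23-27: P4@Q1 runs 4, rem=7, quantum used, demote→Q2. Q0=[] Q1=[] Q2=[P2,P3,P4]
t=27-28: P2@Q2 runs 1, rem=0, completes. Q0=[] Q1=[] Q2=[P3,P4]
t=28-31: P3@Q2 runs 3, rem=0, completes. Q0=[] Q1=[] Q2=[P4]
t=31-38: P4@Q2 runs 7, rem=0, completes. Q0=[] Q1=[] Q2=[]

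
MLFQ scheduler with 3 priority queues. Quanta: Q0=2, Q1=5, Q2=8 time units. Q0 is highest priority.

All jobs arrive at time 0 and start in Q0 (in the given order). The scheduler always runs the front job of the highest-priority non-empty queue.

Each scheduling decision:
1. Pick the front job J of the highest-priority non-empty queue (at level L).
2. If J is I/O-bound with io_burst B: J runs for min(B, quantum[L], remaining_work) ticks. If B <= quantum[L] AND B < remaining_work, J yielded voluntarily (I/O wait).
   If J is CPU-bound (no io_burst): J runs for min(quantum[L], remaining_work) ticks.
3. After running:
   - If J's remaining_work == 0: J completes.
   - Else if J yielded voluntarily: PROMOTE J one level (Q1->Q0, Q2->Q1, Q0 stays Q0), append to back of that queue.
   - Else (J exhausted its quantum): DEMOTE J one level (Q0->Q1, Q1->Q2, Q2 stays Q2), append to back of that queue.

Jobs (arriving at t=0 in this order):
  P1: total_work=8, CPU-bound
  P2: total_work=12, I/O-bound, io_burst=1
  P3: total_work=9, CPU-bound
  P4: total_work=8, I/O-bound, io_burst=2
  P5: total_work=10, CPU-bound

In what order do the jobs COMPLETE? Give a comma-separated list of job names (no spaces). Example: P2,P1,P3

t=0-2: P1@Q0 runs 2, rem=6, quantum used, demote→Q1. Q0=[P2,P3,P4,P5] Q1=[P1] Q2=[]
t=2-3: P2@Q0 runs 1, rem=11, I/O yield, promote→Q0. Q0=[P3,P4,P5,P2] Q1=[P1] Q2=[]
t=3-5: P3@Q0 runs 2, rem=7, quantum used, demote→Q1. Q0=[P4,P5,P2] Q1=[P1,P3] Q2=[]
t=5-7: P4@Q0 runs 2, rem=6, I/O yield, promote→Q0. Q0=[P5,P2,P4] Q1=[P1,P3] Q2=[]
t=7-9: P5@Q0 runs 2, rem=8, quantum used, demote→Q1. Q0=[P2,P4] Q1=[P1,P3,P5] Q2=[]
t=9-10: P2@Q0 runs 1, rem=10, I/O yield, promote→Q0. Q0=[P4,P2] Q1=[P1,P3,P5] Q2=[]
t=10-12: P4@Q0 runs 2, rem=4, I/O yield, promote→Q0. Q0=[P2,P4] Q1=[P1,P3,P5] Q2=[]
t=12-13: P2@Q0 runs 1, rem=9, I/O yield, promote→Q0. Q0=[P4,P2] Q1=[P1,P3,P5] Q2=[]
t=13-15: P4@Q0 runs 2, rem=2, I/O yield, promote→Q0. Q0=[P2,P4] Q1=[P1,P3,P5] Q2=[]
t=15-16: P2@Q0 runs 1, rem=8, I/O yield, promote→Q0. Q0=[P4,P2] Q1=[P1,P3,P5] Q2=[]
t=16-18: P4@Q0 runs 2, rem=0, completes. Q0=[P2] Q1=[P1,P3,P5] Q2=[]
t=18-19: P2@Q0 runs 1, rem=7, I/O yield, promote→Q0. Q0=[P2] Q1=[P1,P3,P5] Q2=[]
t=19-20: P2@Q0 runs 1, rem=6, I/O yield, promote→Q0. Q0=[P2] Q1=[P1,P3,P5] Q2=[]
t=20-21: P2@Q0 runs 1, rem=5, I/O yield, promote→Q0. Q0=[P2] Q1=[P1,P3,P5] Q2=[]
t=21-22: P2@Q0 runs 1, rem=4, I/O yield, promote→Q0. Q0=[P2] Q1=[P1,P3,P5] Q2=[]
t=22-23: P2@Q0 runs 1, rem=3, I/O yield, promote→Q0. Q0=[P2] Q1=[P1,P3,P5] Q2=[]
t=23-24: P2@Q0 runs 1, rem=2, I/O yield, promote→Q0. Q0=[P2] Q1=[P1,P3,P5] Q2=[]
t=24-25: P2@Q0 runs 1, rem=1, I/O yield, promote→Q0. Q0=[P2] Q1=[P1,P3,P5] Q2=[]
t=25-26: P2@Q0 runs 1, rem=0, completes. Q0=[] Q1=[P1,P3,P5] Q2=[]
t=26-31: P1@Q1 runs 5, rem=1, quantum used, demote→Q2. Q0=[] Q1=[P3,P5] Q2=[P1]
t=31-36: P3@Q1 runs 5, rem=2, quantum used, demote→Q2. Q0=[] Q1=[P5] Q2=[P1,P3]
t=36-41: P5@Q1 runs 5, rem=3, quantum used, demote→Q2. Q0=[] Q1=[] Q2=[P1,P3,P5]
t=41-42: P1@Q2 runs 1, rem=0, completes. Q0=[] Q1=[] Q2=[P3,P5]
t=42-44: P3@Q2 runs 2, rem=0, completes. Q0=[] Q1=[] Q2=[P5]
t=44-47: P5@Q2 runs 3, rem=0, completes. Q0=[] Q1=[] Q2=[]

Answer: P4,P2,P1,P3,P5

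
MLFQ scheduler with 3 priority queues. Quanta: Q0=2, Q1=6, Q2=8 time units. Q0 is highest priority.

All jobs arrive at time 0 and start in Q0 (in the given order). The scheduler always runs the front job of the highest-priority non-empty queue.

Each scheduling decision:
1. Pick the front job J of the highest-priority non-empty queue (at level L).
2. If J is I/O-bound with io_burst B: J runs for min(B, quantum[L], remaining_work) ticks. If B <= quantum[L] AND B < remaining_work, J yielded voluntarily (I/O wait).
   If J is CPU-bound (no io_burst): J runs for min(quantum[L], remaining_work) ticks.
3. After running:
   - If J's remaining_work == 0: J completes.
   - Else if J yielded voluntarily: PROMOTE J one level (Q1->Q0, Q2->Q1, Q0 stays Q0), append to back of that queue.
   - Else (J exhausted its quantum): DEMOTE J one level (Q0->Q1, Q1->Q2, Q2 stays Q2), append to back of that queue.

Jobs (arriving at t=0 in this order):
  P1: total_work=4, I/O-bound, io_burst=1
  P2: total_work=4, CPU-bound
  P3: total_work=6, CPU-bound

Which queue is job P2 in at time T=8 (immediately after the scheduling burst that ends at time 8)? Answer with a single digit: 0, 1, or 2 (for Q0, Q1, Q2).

Answer: 1

Derivation:
t=0-1: P1@Q0 runs 1, rem=3, I/O yield, promote→Q0. Q0=[P2,P3,P1] Q1=[] Q2=[]
t=1-3: P2@Q0 runs 2, rem=2, quantum used, demote→Q1. Q0=[P3,P1] Q1=[P2] Q2=[]
t=3-5: P3@Q0 runs 2, rem=4, quantum used, demote→Q1. Q0=[P1] Q1=[P2,P3] Q2=[]
t=5-6: P1@Q0 runs 1, rem=2, I/O yield, promote→Q0. Q0=[P1] Q1=[P2,P3] Q2=[]
t=6-7: P1@Q0 runs 1, rem=1, I/O yield, promote→Q0. Q0=[P1] Q1=[P2,P3] Q2=[]
t=7-8: P1@Q0 runs 1, rem=0, completes. Q0=[] Q1=[P2,P3] Q2=[]
t=8-10: P2@Q1 runs 2, rem=0, completes. Q0=[] Q1=[P3] Q2=[]
t=10-14: P3@Q1 runs 4, rem=0, completes. Q0=[] Q1=[] Q2=[]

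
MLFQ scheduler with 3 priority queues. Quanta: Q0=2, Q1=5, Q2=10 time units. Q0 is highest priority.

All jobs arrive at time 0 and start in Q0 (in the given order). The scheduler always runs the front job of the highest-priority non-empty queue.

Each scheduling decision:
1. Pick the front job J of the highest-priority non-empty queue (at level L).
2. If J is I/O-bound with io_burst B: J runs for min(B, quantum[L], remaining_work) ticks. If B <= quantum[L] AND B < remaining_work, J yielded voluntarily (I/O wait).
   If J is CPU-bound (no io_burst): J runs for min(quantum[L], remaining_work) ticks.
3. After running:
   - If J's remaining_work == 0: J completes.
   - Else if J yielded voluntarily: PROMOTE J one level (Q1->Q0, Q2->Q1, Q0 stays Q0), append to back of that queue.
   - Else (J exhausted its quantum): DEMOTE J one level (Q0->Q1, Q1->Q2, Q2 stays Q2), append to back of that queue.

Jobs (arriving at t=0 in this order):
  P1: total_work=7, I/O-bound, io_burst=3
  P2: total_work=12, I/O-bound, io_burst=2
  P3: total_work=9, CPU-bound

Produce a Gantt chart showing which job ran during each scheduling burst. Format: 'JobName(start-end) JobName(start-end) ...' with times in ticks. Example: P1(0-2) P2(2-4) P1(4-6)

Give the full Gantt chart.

t=0-2: P1@Q0 runs 2, rem=5, quantum used, demote→Q1. Q0=[P2,P3] Q1=[P1] Q2=[]
t=2-4: P2@Q0 runs 2, rem=10, I/O yield, promote→Q0. Q0=[P3,P2] Q1=[P1] Q2=[]
t=4-6: P3@Q0 runs 2, rem=7, quantum used, demote→Q1. Q0=[P2] Q1=[P1,P3] Q2=[]
t=6-8: P2@Q0 runs 2, rem=8, I/O yield, promote→Q0. Q0=[P2] Q1=[P1,P3] Q2=[]
t=8-10: P2@Q0 runs 2, rem=6, I/O yield, promote→Q0. Q0=[P2] Q1=[P1,P3] Q2=[]
t=10-12: P2@Q0 runs 2, rem=4, I/O yield, promote→Q0. Q0=[P2] Q1=[P1,P3] Q2=[]
t=12-14: P2@Q0 runs 2, rem=2, I/O yield, promote→Q0. Q0=[P2] Q1=[P1,P3] Q2=[]
t=14-16: P2@Q0 runs 2, rem=0, completes. Q0=[] Q1=[P1,P3] Q2=[]
t=16-19: P1@Q1 runs 3, rem=2, I/O yield, promote→Q0. Q0=[P1] Q1=[P3] Q2=[]
t=19-21: P1@Q0 runs 2, rem=0, completes. Q0=[] Q1=[P3] Q2=[]
t=21-26: P3@Q1 runs 5, rem=2, quantum used, demote→Q2. Q0=[] Q1=[] Q2=[P3]
t=26-28: P3@Q2 runs 2, rem=0, completes. Q0=[] Q1=[] Q2=[]

Answer: P1(0-2) P2(2-4) P3(4-6) P2(6-8) P2(8-10) P2(10-12) P2(12-14) P2(14-16) P1(16-19) P1(19-21) P3(21-26) P3(26-28)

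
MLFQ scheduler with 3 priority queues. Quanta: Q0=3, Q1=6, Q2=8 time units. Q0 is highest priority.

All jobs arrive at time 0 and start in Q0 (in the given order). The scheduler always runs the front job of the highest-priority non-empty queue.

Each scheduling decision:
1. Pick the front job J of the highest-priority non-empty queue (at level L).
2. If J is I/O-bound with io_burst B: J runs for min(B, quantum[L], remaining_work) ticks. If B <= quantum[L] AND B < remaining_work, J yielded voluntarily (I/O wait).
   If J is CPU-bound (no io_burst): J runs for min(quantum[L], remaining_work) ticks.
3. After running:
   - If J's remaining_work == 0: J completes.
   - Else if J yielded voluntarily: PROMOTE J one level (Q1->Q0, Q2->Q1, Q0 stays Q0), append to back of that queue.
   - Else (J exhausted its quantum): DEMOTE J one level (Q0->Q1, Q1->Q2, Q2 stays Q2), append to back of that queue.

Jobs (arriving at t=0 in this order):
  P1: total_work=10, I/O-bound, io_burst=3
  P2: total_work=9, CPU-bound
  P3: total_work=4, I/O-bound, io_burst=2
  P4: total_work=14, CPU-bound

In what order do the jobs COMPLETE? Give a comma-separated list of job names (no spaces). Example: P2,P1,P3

Answer: P3,P1,P2,P4

Derivation:
t=0-3: P1@Q0 runs 3, rem=7, I/O yield, promote→Q0. Q0=[P2,P3,P4,P1] Q1=[] Q2=[]
t=3-6: P2@Q0 runs 3, rem=6, quantum used, demote→Q1. Q0=[P3,P4,P1] Q1=[P2] Q2=[]
t=6-8: P3@Q0 runs 2, rem=2, I/O yield, promote→Q0. Q0=[P4,P1,P3] Q1=[P2] Q2=[]
t=8-11: P4@Q0 runs 3, rem=11, quantum used, demote→Q1. Q0=[P1,P3] Q1=[P2,P4] Q2=[]
t=11-14: P1@Q0 runs 3, rem=4, I/O yield, promote→Q0. Q0=[P3,P1] Q1=[P2,P4] Q2=[]
t=14-16: P3@Q0 runs 2, rem=0, completes. Q0=[P1] Q1=[P2,P4] Q2=[]
t=16-19: P1@Q0 runs 3, rem=1, I/O yield, promote→Q0. Q0=[P1] Q1=[P2,P4] Q2=[]
t=19-20: P1@Q0 runs 1, rem=0, completes. Q0=[] Q1=[P2,P4] Q2=[]
t=20-26: P2@Q1 runs 6, rem=0, completes. Q0=[] Q1=[P4] Q2=[]
t=26-32: P4@Q1 runs 6, rem=5, quantum used, demote→Q2. Q0=[] Q1=[] Q2=[P4]
t=32-37: P4@Q2 runs 5, rem=0, completes. Q0=[] Q1=[] Q2=[]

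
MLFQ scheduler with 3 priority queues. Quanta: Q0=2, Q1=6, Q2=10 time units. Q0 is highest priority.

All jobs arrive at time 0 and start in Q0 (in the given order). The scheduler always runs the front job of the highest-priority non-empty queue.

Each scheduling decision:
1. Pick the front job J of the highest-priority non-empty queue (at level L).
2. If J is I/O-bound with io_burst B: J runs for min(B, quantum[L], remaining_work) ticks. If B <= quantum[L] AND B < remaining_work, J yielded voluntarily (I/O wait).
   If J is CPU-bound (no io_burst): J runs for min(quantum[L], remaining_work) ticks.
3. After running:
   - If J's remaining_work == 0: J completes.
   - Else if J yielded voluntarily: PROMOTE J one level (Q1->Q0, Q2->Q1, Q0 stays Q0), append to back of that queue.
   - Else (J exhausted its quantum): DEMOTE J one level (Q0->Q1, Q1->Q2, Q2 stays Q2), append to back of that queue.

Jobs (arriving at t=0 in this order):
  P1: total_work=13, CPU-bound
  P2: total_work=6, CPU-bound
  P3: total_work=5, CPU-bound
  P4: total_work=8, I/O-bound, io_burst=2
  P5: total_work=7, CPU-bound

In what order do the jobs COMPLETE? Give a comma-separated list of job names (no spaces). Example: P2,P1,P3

Answer: P4,P2,P3,P5,P1

Derivation:
t=0-2: P1@Q0 runs 2, rem=11, quantum used, demote→Q1. Q0=[P2,P3,P4,P5] Q1=[P1] Q2=[]
t=2-4: P2@Q0 runs 2, rem=4, quantum used, demote→Q1. Q0=[P3,P4,P5] Q1=[P1,P2] Q2=[]
t=4-6: P3@Q0 runs 2, rem=3, quantum used, demote→Q1. Q0=[P4,P5] Q1=[P1,P2,P3] Q2=[]
t=6-8: P4@Q0 runs 2, rem=6, I/O yield, promote→Q0. Q0=[P5,P4] Q1=[P1,P2,P3] Q2=[]
t=8-10: P5@Q0 runs 2, rem=5, quantum used, demote→Q1. Q0=[P4] Q1=[P1,P2,P3,P5] Q2=[]
t=10-12: P4@Q0 runs 2, rem=4, I/O yield, promote→Q0. Q0=[P4] Q1=[P1,P2,P3,P5] Q2=[]
t=12-14: P4@Q0 runs 2, rem=2, I/O yield, promote→Q0. Q0=[P4] Q1=[P1,P2,P3,P5] Q2=[]
t=14-16: P4@Q0 runs 2, rem=0, completes. Q0=[] Q1=[P1,P2,P3,P5] Q2=[]
t=16-22: P1@Q1 runs 6, rem=5, quantum used, demote→Q2. Q0=[] Q1=[P2,P3,P5] Q2=[P1]
t=22-26: P2@Q1 runs 4, rem=0, completes. Q0=[] Q1=[P3,P5] Q2=[P1]
t=26-29: P3@Q1 runs 3, rem=0, completes. Q0=[] Q1=[P5] Q2=[P1]
t=29-34: P5@Q1 runs 5, rem=0, completes. Q0=[] Q1=[] Q2=[P1]
t=34-39: P1@Q2 runs 5, rem=0, completes. Q0=[] Q1=[] Q2=[]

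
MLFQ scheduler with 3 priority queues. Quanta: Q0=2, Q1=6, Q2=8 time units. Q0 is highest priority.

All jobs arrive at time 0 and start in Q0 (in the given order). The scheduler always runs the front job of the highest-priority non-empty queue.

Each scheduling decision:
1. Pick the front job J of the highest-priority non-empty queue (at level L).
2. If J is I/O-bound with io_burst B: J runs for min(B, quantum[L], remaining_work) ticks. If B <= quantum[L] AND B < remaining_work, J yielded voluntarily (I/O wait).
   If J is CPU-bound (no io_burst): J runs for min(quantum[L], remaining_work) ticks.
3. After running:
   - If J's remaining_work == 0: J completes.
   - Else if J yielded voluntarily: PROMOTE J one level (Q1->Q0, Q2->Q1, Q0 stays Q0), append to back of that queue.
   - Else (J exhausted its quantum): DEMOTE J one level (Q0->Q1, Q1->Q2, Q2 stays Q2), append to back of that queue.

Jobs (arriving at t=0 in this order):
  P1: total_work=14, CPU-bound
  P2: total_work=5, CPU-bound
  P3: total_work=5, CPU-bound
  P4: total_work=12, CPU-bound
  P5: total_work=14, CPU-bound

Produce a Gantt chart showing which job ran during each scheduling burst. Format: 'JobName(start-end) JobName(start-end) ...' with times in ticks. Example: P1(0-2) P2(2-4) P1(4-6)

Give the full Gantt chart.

Answer: P1(0-2) P2(2-4) P3(4-6) P4(6-8) P5(8-10) P1(10-16) P2(16-19) P3(19-22) P4(22-28) P5(28-34) P1(34-40) P4(40-44) P5(44-50)

Derivation:
t=0-2: P1@Q0 runs 2, rem=12, quantum used, demote→Q1. Q0=[P2,P3,P4,P5] Q1=[P1] Q2=[]
t=2-4: P2@Q0 runs 2, rem=3, quantum used, demote→Q1. Q0=[P3,P4,P5] Q1=[P1,P2] Q2=[]
t=4-6: P3@Q0 runs 2, rem=3, quantum used, demote→Q1. Q0=[P4,P5] Q1=[P1,P2,P3] Q2=[]
t=6-8: P4@Q0 runs 2, rem=10, quantum used, demote→Q1. Q0=[P5] Q1=[P1,P2,P3,P4] Q2=[]
t=8-10: P5@Q0 runs 2, rem=12, quantum used, demote→Q1. Q0=[] Q1=[P1,P2,P3,P4,P5] Q2=[]
t=10-16: P1@Q1 runs 6, rem=6, quantum used, demote→Q2. Q0=[] Q1=[P2,P3,P4,P5] Q2=[P1]
t=16-19: P2@Q1 runs 3, rem=0, completes. Q0=[] Q1=[P3,P4,P5] Q2=[P1]
t=19-22: P3@Q1 runs 3, rem=0, completes. Q0=[] Q1=[P4,P5] Q2=[P1]
t=22-28: P4@Q1 runs 6, rem=4, quantum used, demote→Q2. Q0=[] Q1=[P5] Q2=[P1,P4]
t=28-34: P5@Q1 runs 6, rem=6, quantum used, demote→Q2. Q0=[] Q1=[] Q2=[P1,P4,P5]
t=34-40: P1@Q2 runs 6, rem=0, completes. Q0=[] Q1=[] Q2=[P4,P5]
t=40-44: P4@Q2 runs 4, rem=0, completes. Q0=[] Q1=[] Q2=[P5]
t=44-50: P5@Q2 runs 6, rem=0, completes. Q0=[] Q1=[] Q2=[]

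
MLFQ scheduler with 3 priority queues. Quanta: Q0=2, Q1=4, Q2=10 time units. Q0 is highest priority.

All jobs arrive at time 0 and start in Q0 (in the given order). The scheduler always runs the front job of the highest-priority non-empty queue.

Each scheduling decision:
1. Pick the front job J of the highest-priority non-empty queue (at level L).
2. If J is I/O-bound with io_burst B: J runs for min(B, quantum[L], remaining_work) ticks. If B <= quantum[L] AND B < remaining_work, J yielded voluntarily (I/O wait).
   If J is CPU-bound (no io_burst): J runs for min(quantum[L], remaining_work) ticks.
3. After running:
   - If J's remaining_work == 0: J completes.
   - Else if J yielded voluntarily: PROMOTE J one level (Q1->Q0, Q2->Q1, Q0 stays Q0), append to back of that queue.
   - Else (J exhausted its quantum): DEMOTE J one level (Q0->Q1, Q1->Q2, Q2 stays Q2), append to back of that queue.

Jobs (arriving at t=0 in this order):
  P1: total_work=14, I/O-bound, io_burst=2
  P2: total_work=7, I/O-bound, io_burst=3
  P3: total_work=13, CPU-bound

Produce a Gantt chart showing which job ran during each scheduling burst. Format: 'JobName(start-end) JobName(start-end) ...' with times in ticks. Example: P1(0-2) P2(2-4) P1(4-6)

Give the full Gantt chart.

Answer: P1(0-2) P2(2-4) P3(4-6) P1(6-8) P1(8-10) P1(10-12) P1(12-14) P1(14-16) P1(16-18) P2(18-21) P2(21-23) P3(23-27) P3(27-34)

Derivation:
t=0-2: P1@Q0 runs 2, rem=12, I/O yield, promote→Q0. Q0=[P2,P3,P1] Q1=[] Q2=[]
t=2-4: P2@Q0 runs 2, rem=5, quantum used, demote→Q1. Q0=[P3,P1] Q1=[P2] Q2=[]
t=4-6: P3@Q0 runs 2, rem=11, quantum used, demote→Q1. Q0=[P1] Q1=[P2,P3] Q2=[]
t=6-8: P1@Q0 runs 2, rem=10, I/O yield, promote→Q0. Q0=[P1] Q1=[P2,P3] Q2=[]
t=8-10: P1@Q0 runs 2, rem=8, I/O yield, promote→Q0. Q0=[P1] Q1=[P2,P3] Q2=[]
t=10-12: P1@Q0 runs 2, rem=6, I/O yield, promote→Q0. Q0=[P1] Q1=[P2,P3] Q2=[]
t=12-14: P1@Q0 runs 2, rem=4, I/O yield, promote→Q0. Q0=[P1] Q1=[P2,P3] Q2=[]
t=14-16: P1@Q0 runs 2, rem=2, I/O yield, promote→Q0. Q0=[P1] Q1=[P2,P3] Q2=[]
t=16-18: P1@Q0 runs 2, rem=0, completes. Q0=[] Q1=[P2,P3] Q2=[]
t=18-21: P2@Q1 runs 3, rem=2, I/O yield, promote→Q0. Q0=[P2] Q1=[P3] Q2=[]
t=21-23: P2@Q0 runs 2, rem=0, completes. Q0=[] Q1=[P3] Q2=[]
t=23-27: P3@Q1 runs 4, rem=7, quantum used, demote→Q2. Q0=[] Q1=[] Q2=[P3]
t=27-34: P3@Q2 runs 7, rem=0, completes. Q0=[] Q1=[] Q2=[]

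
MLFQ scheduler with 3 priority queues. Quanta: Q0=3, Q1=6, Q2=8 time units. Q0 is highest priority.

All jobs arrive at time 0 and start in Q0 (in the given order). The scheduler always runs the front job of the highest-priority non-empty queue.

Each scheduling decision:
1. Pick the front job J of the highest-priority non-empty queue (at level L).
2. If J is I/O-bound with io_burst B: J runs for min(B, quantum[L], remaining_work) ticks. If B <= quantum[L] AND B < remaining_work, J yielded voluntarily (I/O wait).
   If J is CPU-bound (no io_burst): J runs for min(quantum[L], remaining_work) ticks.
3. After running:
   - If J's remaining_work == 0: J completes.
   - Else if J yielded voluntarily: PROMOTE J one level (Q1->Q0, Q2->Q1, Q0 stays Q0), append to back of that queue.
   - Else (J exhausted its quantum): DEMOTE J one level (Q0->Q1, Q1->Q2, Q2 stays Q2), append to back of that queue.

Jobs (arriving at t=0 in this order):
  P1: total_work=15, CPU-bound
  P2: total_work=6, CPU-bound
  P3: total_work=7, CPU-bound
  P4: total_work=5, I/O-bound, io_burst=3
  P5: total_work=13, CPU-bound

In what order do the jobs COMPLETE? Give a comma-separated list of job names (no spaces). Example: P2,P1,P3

Answer: P4,P2,P3,P1,P5

Derivation:
t=0-3: P1@Q0 runs 3, rem=12, quantum used, demote→Q1. Q0=[P2,P3,P4,P5] Q1=[P1] Q2=[]
t=3-6: P2@Q0 runs 3, rem=3, quantum used, demote→Q1. Q0=[P3,P4,P5] Q1=[P1,P2] Q2=[]
t=6-9: P3@Q0 runs 3, rem=4, quantum used, demote→Q1. Q0=[P4,P5] Q1=[P1,P2,P3] Q2=[]
t=9-12: P4@Q0 runs 3, rem=2, I/O yield, promote→Q0. Q0=[P5,P4] Q1=[P1,P2,P3] Q2=[]
t=12-15: P5@Q0 runs 3, rem=10, quantum used, demote→Q1. Q0=[P4] Q1=[P1,P2,P3,P5] Q2=[]
t=15-17: P4@Q0 runs 2, rem=0, completes. Q0=[] Q1=[P1,P2,P3,P5] Q2=[]
t=17-23: P1@Q1 runs 6, rem=6, quantum used, demote→Q2. Q0=[] Q1=[P2,P3,P5] Q2=[P1]
t=23-26: P2@Q1 runs 3, rem=0, completes. Q0=[] Q1=[P3,P5] Q2=[P1]
t=26-30: P3@Q1 runs 4, rem=0, completes. Q0=[] Q1=[P5] Q2=[P1]
t=30-36: P5@Q1 runs 6, rem=4, quantum used, demote→Q2. Q0=[] Q1=[] Q2=[P1,P5]
t=36-42: P1@Q2 runs 6, rem=0, completes. Q0=[] Q1=[] Q2=[P5]
t=42-46: P5@Q2 runs 4, rem=0, completes. Q0=[] Q1=[] Q2=[]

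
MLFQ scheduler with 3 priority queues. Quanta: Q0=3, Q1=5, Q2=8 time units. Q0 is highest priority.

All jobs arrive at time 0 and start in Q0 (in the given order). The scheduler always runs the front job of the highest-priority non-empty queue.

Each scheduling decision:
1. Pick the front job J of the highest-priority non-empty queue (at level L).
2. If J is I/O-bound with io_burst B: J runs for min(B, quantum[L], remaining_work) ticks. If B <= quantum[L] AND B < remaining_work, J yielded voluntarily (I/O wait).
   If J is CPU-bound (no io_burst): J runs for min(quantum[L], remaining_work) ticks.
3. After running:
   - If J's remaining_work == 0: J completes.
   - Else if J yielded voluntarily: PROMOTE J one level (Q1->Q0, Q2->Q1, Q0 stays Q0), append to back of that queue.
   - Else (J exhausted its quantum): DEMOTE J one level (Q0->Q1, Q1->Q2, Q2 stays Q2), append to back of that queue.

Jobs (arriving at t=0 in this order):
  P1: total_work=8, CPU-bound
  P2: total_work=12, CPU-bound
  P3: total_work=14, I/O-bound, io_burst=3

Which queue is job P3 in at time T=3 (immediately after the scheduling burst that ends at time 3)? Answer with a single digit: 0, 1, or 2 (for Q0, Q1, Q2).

t=0-3: P1@Q0 runs 3, rem=5, quantum used, demote→Q1. Q0=[P2,P3] Q1=[P1] Q2=[]
t=3-6: P2@Q0 runs 3, rem=9, quantum used, demote→Q1. Q0=[P3] Q1=[P1,P2] Q2=[]
t=6-9: P3@Q0 runs 3, rem=11, I/O yield, promote→Q0. Q0=[P3] Q1=[P1,P2] Q2=[]
t=9-12: P3@Q0 runs 3, rem=8, I/O yield, promote→Q0. Q0=[P3] Q1=[P1,P2] Q2=[]
t=12-15: P3@Q0 runs 3, rem=5, I/O yield, promote→Q0. Q0=[P3] Q1=[P1,P2] Q2=[]
t=15-18: P3@Q0 runs 3, rem=2, I/O yield, promote→Q0. Q0=[P3] Q1=[P1,P2] Q2=[]
t=18-20: P3@Q0 runs 2, rem=0, completes. Q0=[] Q1=[P1,P2] Q2=[]
t=20-25: P1@Q1 runs 5, rem=0, completes. Q0=[] Q1=[P2] Q2=[]
t=25-30: P2@Q1 runs 5, rem=4, quantum used, demote→Q2. Q0=[] Q1=[] Q2=[P2]
t=30-34: P2@Q2 runs 4, rem=0, completes. Q0=[] Q1=[] Q2=[]

Answer: 0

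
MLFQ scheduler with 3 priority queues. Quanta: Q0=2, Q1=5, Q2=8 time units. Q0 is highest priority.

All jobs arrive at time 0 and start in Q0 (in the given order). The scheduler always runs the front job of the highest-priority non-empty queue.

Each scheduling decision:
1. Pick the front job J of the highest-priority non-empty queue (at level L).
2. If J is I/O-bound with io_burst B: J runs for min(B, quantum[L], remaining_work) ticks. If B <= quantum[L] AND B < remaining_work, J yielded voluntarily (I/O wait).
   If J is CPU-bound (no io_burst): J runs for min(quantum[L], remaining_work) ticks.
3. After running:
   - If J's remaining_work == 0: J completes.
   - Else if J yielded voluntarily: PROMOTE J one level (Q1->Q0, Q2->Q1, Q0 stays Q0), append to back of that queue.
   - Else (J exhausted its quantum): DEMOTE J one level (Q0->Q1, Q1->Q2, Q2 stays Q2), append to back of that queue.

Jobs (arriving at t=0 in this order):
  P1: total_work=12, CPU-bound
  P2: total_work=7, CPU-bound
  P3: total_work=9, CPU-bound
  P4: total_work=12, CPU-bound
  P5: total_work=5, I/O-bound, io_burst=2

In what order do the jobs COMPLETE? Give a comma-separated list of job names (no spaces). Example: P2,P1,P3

Answer: P5,P2,P1,P3,P4

Derivation:
t=0-2: P1@Q0 runs 2, rem=10, quantum used, demote→Q1. Q0=[P2,P3,P4,P5] Q1=[P1] Q2=[]
t=2-4: P2@Q0 runs 2, rem=5, quantum used, demote→Q1. Q0=[P3,P4,P5] Q1=[P1,P2] Q2=[]
t=4-6: P3@Q0 runs 2, rem=7, quantum used, demote→Q1. Q0=[P4,P5] Q1=[P1,P2,P3] Q2=[]
t=6-8: P4@Q0 runs 2, rem=10, quantum used, demote→Q1. Q0=[P5] Q1=[P1,P2,P3,P4] Q2=[]
t=8-10: P5@Q0 runs 2, rem=3, I/O yield, promote→Q0. Q0=[P5] Q1=[P1,P2,P3,P4] Q2=[]
t=10-12: P5@Q0 runs 2, rem=1, I/O yield, promote→Q0. Q0=[P5] Q1=[P1,P2,P3,P4] Q2=[]
t=12-13: P5@Q0 runs 1, rem=0, completes. Q0=[] Q1=[P1,P2,P3,P4] Q2=[]
t=13-18: P1@Q1 runs 5, rem=5, quantum used, demote→Q2. Q0=[] Q1=[P2,P3,P4] Q2=[P1]
t=18-23: P2@Q1 runs 5, rem=0, completes. Q0=[] Q1=[P3,P4] Q2=[P1]
t=23-28: P3@Q1 runs 5, rem=2, quantum used, demote→Q2. Q0=[] Q1=[P4] Q2=[P1,P3]
t=28-33: P4@Q1 runs 5, rem=5, quantum used, demote→Q2. Q0=[] Q1=[] Q2=[P1,P3,P4]
t=33-38: P1@Q2 runs 5, rem=0, completes. Q0=[] Q1=[] Q2=[P3,P4]
t=38-40: P3@Q2 runs 2, rem=0, completes. Q0=[] Q1=[] Q2=[P4]
t=40-45: P4@Q2 runs 5, rem=0, completes. Q0=[] Q1=[] Q2=[]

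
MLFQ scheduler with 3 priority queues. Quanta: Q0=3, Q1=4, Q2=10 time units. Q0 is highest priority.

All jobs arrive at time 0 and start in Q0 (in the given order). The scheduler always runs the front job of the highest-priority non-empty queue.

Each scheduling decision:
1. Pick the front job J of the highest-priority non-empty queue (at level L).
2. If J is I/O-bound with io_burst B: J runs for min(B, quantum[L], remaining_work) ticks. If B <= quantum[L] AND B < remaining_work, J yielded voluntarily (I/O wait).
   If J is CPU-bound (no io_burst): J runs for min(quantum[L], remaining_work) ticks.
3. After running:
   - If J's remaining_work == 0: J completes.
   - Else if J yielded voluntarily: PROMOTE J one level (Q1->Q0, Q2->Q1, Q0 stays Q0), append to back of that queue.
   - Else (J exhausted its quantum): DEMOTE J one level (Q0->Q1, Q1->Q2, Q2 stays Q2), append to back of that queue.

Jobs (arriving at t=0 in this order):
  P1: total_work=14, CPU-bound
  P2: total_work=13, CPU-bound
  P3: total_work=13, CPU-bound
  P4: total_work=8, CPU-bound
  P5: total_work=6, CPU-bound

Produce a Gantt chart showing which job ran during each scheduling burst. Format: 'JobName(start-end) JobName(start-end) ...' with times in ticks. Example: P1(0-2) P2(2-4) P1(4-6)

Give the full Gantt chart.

Answer: P1(0-3) P2(3-6) P3(6-9) P4(9-12) P5(12-15) P1(15-19) P2(19-23) P3(23-27) P4(27-31) P5(31-34) P1(34-41) P2(41-47) P3(47-53) P4(53-54)

Derivation:
t=0-3: P1@Q0 runs 3, rem=11, quantum used, demote→Q1. Q0=[P2,P3,P4,P5] Q1=[P1] Q2=[]
t=3-6: P2@Q0 runs 3, rem=10, quantum used, demote→Q1. Q0=[P3,P4,P5] Q1=[P1,P2] Q2=[]
t=6-9: P3@Q0 runs 3, rem=10, quantum used, demote→Q1. Q0=[P4,P5] Q1=[P1,P2,P3] Q2=[]
t=9-12: P4@Q0 runs 3, rem=5, quantum used, demote→Q1. Q0=[P5] Q1=[P1,P2,P3,P4] Q2=[]
t=12-15: P5@Q0 runs 3, rem=3, quantum used, demote→Q1. Q0=[] Q1=[P1,P2,P3,P4,P5] Q2=[]
t=15-19: P1@Q1 runs 4, rem=7, quantum used, demote→Q2. Q0=[] Q1=[P2,P3,P4,P5] Q2=[P1]
t=19-23: P2@Q1 runs 4, rem=6, quantum used, demote→Q2. Q0=[] Q1=[P3,P4,P5] Q2=[P1,P2]
t=23-27: P3@Q1 runs 4, rem=6, quantum used, demote→Q2. Q0=[] Q1=[P4,P5] Q2=[P1,P2,P3]
t=27-31: P4@Q1 runs 4, rem=1, quantum used, demote→Q2. Q0=[] Q1=[P5] Q2=[P1,P2,P3,P4]
t=31-34: P5@Q1 runs 3, rem=0, completes. Q0=[] Q1=[] Q2=[P1,P2,P3,P4]
t=34-41: P1@Q2 runs 7, rem=0, completes. Q0=[] Q1=[] Q2=[P2,P3,P4]
t=41-47: P2@Q2 runs 6, rem=0, completes. Q0=[] Q1=[] Q2=[P3,P4]
t=47-53: P3@Q2 runs 6, rem=0, completes. Q0=[] Q1=[] Q2=[P4]
t=53-54: P4@Q2 runs 1, rem=0, completes. Q0=[] Q1=[] Q2=[]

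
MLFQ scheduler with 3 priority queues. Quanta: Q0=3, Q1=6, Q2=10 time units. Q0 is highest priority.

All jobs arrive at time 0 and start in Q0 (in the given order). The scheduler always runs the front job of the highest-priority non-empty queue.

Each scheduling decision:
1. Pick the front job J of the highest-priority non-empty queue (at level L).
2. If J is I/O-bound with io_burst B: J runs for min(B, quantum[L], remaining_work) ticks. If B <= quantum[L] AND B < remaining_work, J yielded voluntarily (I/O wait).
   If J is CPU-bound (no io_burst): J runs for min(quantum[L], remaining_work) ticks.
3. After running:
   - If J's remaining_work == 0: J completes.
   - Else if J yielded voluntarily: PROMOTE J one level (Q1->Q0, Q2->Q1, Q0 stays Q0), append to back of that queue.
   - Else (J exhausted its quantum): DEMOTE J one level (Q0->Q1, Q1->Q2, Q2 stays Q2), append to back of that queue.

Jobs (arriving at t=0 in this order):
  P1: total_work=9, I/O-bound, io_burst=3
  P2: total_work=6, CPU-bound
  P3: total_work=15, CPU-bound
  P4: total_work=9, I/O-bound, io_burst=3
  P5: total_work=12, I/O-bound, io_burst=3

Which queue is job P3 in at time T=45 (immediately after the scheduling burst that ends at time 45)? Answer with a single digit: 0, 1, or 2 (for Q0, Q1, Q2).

t=0-3: P1@Q0 runs 3, rem=6, I/O yield, promote→Q0. Q0=[P2,P3,P4,P5,P1] Q1=[] Q2=[]
t=3-6: P2@Q0 runs 3, rem=3, quantum used, demote→Q1. Q0=[P3,P4,P5,P1] Q1=[P2] Q2=[]
t=6-9: P3@Q0 runs 3, rem=12, quantum used, demote→Q1. Q0=[P4,P5,P1] Q1=[P2,P3] Q2=[]
t=9-12: P4@Q0 runs 3, rem=6, I/O yield, promote→Q0. Q0=[P5,P1,P4] Q1=[P2,P3] Q2=[]
t=12-15: P5@Q0 runs 3, rem=9, I/O yield, promote→Q0. Q0=[P1,P4,P5] Q1=[P2,P3] Q2=[]
t=15-18: P1@Q0 runs 3, rem=3, I/O yield, promote→Q0. Q0=[P4,P5,P1] Q1=[P2,P3] Q2=[]
t=18-21: P4@Q0 runs 3, rem=3, I/O yield, promote→Q0. Q0=[P5,P1,P4] Q1=[P2,P3] Q2=[]
t=21-24: P5@Q0 runs 3, rem=6, I/O yield, promote→Q0. Q0=[P1,P4,P5] Q1=[P2,P3] Q2=[]
t=24-27: P1@Q0 runs 3, rem=0, completes. Q0=[P4,P5] Q1=[P2,P3] Q2=[]
t=27-30: P4@Q0 runs 3, rem=0, completes. Q0=[P5] Q1=[P2,P3] Q2=[]
t=30-33: P5@Q0 runs 3, rem=3, I/O yield, promote→Q0. Q0=[P5] Q1=[P2,P3] Q2=[]
t=33-36: P5@Q0 runs 3, rem=0, completes. Q0=[] Q1=[P2,P3] Q2=[]
t=36-39: P2@Q1 runs 3, rem=0, completes. Q0=[] Q1=[P3] Q2=[]
t=39-45: P3@Q1 runs 6, rem=6, quantum used, demote→Q2. Q0=[] Q1=[] Q2=[P3]
t=45-51: P3@Q2 runs 6, rem=0, completes. Q0=[] Q1=[] Q2=[]

Answer: 2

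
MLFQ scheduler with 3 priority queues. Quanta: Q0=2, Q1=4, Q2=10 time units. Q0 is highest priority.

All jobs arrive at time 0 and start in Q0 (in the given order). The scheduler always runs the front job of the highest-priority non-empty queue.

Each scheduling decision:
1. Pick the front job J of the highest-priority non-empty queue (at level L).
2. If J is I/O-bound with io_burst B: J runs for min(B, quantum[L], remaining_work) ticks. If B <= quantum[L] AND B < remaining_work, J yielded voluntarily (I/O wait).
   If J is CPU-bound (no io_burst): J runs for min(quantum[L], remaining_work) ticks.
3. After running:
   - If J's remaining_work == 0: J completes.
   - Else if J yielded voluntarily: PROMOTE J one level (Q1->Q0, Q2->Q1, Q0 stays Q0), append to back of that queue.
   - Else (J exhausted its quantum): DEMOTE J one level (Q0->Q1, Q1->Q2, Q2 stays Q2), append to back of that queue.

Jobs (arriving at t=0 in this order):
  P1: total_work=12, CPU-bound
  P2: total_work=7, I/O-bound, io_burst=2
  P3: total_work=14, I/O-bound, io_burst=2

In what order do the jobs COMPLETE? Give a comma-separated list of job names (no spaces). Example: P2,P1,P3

t=0-2: P1@Q0 runs 2, rem=10, quantum used, demote→Q1. Q0=[P2,P3] Q1=[P1] Q2=[]
t=2-4: P2@Q0 runs 2, rem=5, I/O yield, promote→Q0. Q0=[P3,P2] Q1=[P1] Q2=[]
t=4-6: P3@Q0 runs 2, rem=12, I/O yield, promote→Q0. Q0=[P2,P3] Q1=[P1] Q2=[]
t=6-8: P2@Q0 runs 2, rem=3, I/O yield, promote→Q0. Q0=[P3,P2] Q1=[P1] Q2=[]
t=8-10: P3@Q0 runs 2, rem=10, I/O yield, promote→Q0. Q0=[P2,P3] Q1=[P1] Q2=[]
t=10-12: P2@Q0 runs 2, rem=1, I/O yield, promote→Q0. Q0=[P3,P2] Q1=[P1] Q2=[]
t=12-14: P3@Q0 runs 2, rem=8, I/O yield, promote→Q0. Q0=[P2,P3] Q1=[P1] Q2=[]
t=14-15: P2@Q0 runs 1, rem=0, completes. Q0=[P3] Q1=[P1] Q2=[]
t=15-17: P3@Q0 runs 2, rem=6, I/O yield, promote→Q0. Q0=[P3] Q1=[P1] Q2=[]
t=17-19: P3@Q0 runs 2, rem=4, I/O yield, promote→Q0. Q0=[P3] Q1=[P1] Q2=[]
t=19-21: P3@Q0 runs 2, rem=2, I/O yield, promote→Q0. Q0=[P3] Q1=[P1] Q2=[]
t=21-23: P3@Q0 runs 2, rem=0, completes. Q0=[] Q1=[P1] Q2=[]
t=23-27: P1@Q1 runs 4, rem=6, quantum used, demote→Q2. Q0=[] Q1=[] Q2=[P1]
t=27-33: P1@Q2 runs 6, rem=0, completes. Q0=[] Q1=[] Q2=[]

Answer: P2,P3,P1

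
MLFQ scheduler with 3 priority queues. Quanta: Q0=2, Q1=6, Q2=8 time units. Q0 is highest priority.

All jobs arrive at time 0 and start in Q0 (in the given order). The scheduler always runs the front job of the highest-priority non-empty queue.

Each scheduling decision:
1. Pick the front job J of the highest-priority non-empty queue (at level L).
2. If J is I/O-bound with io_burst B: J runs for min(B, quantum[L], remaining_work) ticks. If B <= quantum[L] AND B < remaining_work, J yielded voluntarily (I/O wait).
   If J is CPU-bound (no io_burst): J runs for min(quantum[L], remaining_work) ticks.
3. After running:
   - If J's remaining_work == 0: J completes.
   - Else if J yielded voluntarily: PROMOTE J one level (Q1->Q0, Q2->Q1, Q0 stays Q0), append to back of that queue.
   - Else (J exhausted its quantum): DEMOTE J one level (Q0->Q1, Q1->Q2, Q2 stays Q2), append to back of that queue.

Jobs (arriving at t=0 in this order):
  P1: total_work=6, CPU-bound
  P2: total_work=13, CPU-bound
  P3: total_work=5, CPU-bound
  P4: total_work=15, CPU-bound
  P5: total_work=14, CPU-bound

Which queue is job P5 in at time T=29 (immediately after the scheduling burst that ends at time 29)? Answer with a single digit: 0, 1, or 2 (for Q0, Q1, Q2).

Answer: 1

Derivation:
t=0-2: P1@Q0 runs 2, rem=4, quantum used, demote→Q1. Q0=[P2,P3,P4,P5] Q1=[P1] Q2=[]
t=2-4: P2@Q0 runs 2, rem=11, quantum used, demote→Q1. Q0=[P3,P4,P5] Q1=[P1,P2] Q2=[]
t=4-6: P3@Q0 runs 2, rem=3, quantum used, demote→Q1. Q0=[P4,P5] Q1=[P1,P2,P3] Q2=[]
t=6-8: P4@Q0 runs 2, rem=13, quantum used, demote→Q1. Q0=[P5] Q1=[P1,P2,P3,P4] Q2=[]
t=8-10: P5@Q0 runs 2, rem=12, quantum used, demote→Q1. Q0=[] Q1=[P1,P2,P3,P4,P5] Q2=[]
t=10-14: P1@Q1 runs 4, rem=0, completes. Q0=[] Q1=[P2,P3,P4,P5] Q2=[]
t=14-20: P2@Q1 runs 6, rem=5, quantum used, demote→Q2. Q0=[] Q1=[P3,P4,P5] Q2=[P2]
t=20-23: P3@Q1 runs 3, rem=0, completes. Q0=[] Q1=[P4,P5] Q2=[P2]
t=23-29: P4@Q1 runs 6, rem=7, quantum used, demote→Q2. Q0=[] Q1=[P5] Q2=[P2,P4]
t=29-35: P5@Q1 runs 6, rem=6, quantum used, demote→Q2. Q0=[] Q1=[] Q2=[P2,P4,P5]
t=35-40: P2@Q2 runs 5, rem=0, completes. Q0=[] Q1=[] Q2=[P4,P5]
t=40-47: P4@Q2 runs 7, rem=0, completes. Q0=[] Q1=[] Q2=[P5]
t=47-53: P5@Q2 runs 6, rem=0, completes. Q0=[] Q1=[] Q2=[]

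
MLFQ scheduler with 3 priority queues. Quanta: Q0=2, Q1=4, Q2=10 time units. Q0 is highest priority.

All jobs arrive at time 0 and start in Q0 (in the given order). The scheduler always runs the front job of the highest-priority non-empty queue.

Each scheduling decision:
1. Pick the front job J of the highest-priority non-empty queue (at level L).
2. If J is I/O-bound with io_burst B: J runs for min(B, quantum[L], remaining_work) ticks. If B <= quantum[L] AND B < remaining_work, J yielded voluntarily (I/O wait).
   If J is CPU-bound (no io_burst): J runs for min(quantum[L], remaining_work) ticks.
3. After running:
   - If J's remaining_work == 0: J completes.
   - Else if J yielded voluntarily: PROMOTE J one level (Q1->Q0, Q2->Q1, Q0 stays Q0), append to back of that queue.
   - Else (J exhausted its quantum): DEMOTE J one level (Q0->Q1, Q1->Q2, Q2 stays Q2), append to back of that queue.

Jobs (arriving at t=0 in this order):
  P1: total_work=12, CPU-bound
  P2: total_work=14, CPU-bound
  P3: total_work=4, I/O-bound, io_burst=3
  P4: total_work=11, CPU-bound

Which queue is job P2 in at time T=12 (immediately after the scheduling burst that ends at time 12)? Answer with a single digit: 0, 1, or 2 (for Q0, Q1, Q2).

t=0-2: P1@Q0 runs 2, rem=10, quantum used, demote→Q1. Q0=[P2,P3,P4] Q1=[P1] Q2=[]
t=2-4: P2@Q0 runs 2, rem=12, quantum used, demote→Q1. Q0=[P3,P4] Q1=[P1,P2] Q2=[]
t=4-6: P3@Q0 runs 2, rem=2, quantum used, demote→Q1. Q0=[P4] Q1=[P1,P2,P3] Q2=[]
t=6-8: P4@Q0 runs 2, rem=9, quantum used, demote→Q1. Q0=[] Q1=[P1,P2,P3,P4] Q2=[]
t=8-12: P1@Q1 runs 4, rem=6, quantum used, demote→Q2. Q0=[] Q1=[P2,P3,P4] Q2=[P1]
t=12-16: P2@Q1 runs 4, rem=8, quantum used, demote→Q2. Q0=[] Q1=[P3,P4] Q2=[P1,P2]
t=16-18: P3@Q1 runs 2, rem=0, completes. Q0=[] Q1=[P4] Q2=[P1,P2]
t=18-22: P4@Q1 runs 4, rem=5, quantum used, demote→Q2. Q0=[] Q1=[] Q2=[P1,P2,P4]
t=22-28: P1@Q2 runs 6, rem=0, completes. Q0=[] Q1=[] Q2=[P2,P4]
t=28-36: P2@Q2 runs 8, rem=0, completes. Q0=[] Q1=[] Q2=[P4]
t=36-41: P4@Q2 runs 5, rem=0, completes. Q0=[] Q1=[] Q2=[]

Answer: 1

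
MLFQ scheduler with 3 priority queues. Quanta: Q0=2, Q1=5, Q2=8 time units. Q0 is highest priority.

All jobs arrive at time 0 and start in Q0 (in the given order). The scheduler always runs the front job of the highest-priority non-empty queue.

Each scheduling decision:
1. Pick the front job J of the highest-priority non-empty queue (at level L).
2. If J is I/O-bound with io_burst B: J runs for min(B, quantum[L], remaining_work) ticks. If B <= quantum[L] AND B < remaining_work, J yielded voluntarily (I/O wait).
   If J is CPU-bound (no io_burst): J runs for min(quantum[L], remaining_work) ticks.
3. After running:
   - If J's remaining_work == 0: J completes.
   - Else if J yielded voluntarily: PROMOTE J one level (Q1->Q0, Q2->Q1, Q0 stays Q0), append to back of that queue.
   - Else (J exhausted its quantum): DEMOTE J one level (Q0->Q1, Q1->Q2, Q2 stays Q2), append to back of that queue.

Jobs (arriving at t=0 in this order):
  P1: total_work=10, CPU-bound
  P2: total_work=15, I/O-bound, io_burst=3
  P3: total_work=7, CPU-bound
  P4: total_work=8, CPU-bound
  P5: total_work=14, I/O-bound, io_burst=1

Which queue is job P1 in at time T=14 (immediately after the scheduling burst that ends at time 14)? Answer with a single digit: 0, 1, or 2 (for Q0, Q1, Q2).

t=0-2: P1@Q0 runs 2, rem=8, quantum used, demote→Q1. Q0=[P2,P3,P4,P5] Q1=[P1] Q2=[]
t=2-4: P2@Q0 runs 2, rem=13, quantum used, demote→Q1. Q0=[P3,P4,P5] Q1=[P1,P2] Q2=[]
t=4-6: P3@Q0 runs 2, rem=5, quantum used, demote→Q1. Q0=[P4,P5] Q1=[P1,P2,P3] Q2=[]
t=6-8: P4@Q0 runs 2, rem=6, quantum used, demote→Q1. Q0=[P5] Q1=[P1,P2,P3,P4] Q2=[]
t=8-9: P5@Q0 runs 1, rem=13, I/O yield, promote→Q0. Q0=[P5] Q1=[P1,P2,P3,P4] Q2=[]
t=9-10: P5@Q0 runs 1, rem=12, I/O yield, promote→Q0. Q0=[P5] Q1=[P1,P2,P3,P4] Q2=[]
t=10-11: P5@Q0 runs 1, rem=11, I/O yield, promote→Q0. Q0=[P5] Q1=[P1,P2,P3,P4] Q2=[]
t=11-12: P5@Q0 runs 1, rem=10, I/O yield, promote→Q0. Q0=[P5] Q1=[P1,P2,P3,P4] Q2=[]
t=12-13: P5@Q0 runs 1, rem=9, I/O yield, promote→Q0. Q0=[P5] Q1=[P1,P2,P3,P4] Q2=[]
t=13-14: P5@Q0 runs 1, rem=8, I/O yield, promote→Q0. Q0=[P5] Q1=[P1,P2,P3,P4] Q2=[]
t=14-15: P5@Q0 runs 1, rem=7, I/O yield, promote→Q0. Q0=[P5] Q1=[P1,P2,P3,P4] Q2=[]
t=15-16: P5@Q0 runs 1, rem=6, I/O yield, promote→Q0. Q0=[P5] Q1=[P1,P2,P3,P4] Q2=[]
t=16-17: P5@Q0 runs 1, rem=5, I/O yield, promote→Q0. Q0=[P5] Q1=[P1,P2,P3,P4] Q2=[]
t=17-18: P5@Q0 runs 1, rem=4, I/O yield, promote→Q0. Q0=[P5] Q1=[P1,P2,P3,P4] Q2=[]
t=18-19: P5@Q0 runs 1, rem=3, I/O yield, promote→Q0. Q0=[P5] Q1=[P1,P2,P3,P4] Q2=[]
t=19-20: P5@Q0 runs 1, rem=2, I/O yield, promote→Q0. Q0=[P5] Q1=[P1,P2,P3,P4] Q2=[]
t=20-21: P5@Q0 runs 1, rem=1, I/O yield, promote→Q0. Q0=[P5] Q1=[P1,P2,P3,P4] Q2=[]
t=21-22: P5@Q0 runs 1, rem=0, completes. Q0=[] Q1=[P1,P2,P3,P4] Q2=[]
t=22-27: P1@Q1 runs 5, rem=3, quantum used, demote→Q2. Q0=[] Q1=[P2,P3,P4] Q2=[P1]
t=27-30: P2@Q1 runs 3, rem=10, I/O yield, promote→Q0. Q0=[P2] Q1=[P3,P4] Q2=[P1]
t=30-32: P2@Q0 runs 2, rem=8, quantum used, demote→Q1. Q0=[] Q1=[P3,P4,P2] Q2=[P1]
t=32-37: P3@Q1 runs 5, rem=0, completes. Q0=[] Q1=[P4,P2] Q2=[P1]
t=37-42: P4@Q1 runs 5, rem=1, quantum used, demote→Q2. Q0=[] Q1=[P2] Q2=[P1,P4]
t=42-45: P2@Q1 runs 3, rem=5, I/O yield, promote→Q0. Q0=[P2] Q1=[] Q2=[P1,P4]
t=45-47: P2@Q0 runs 2, rem=3, quantum used, demote→Q1. Q0=[] Q1=[P2] Q2=[P1,P4]
t=47-50: P2@Q1 runs 3, rem=0, completes. Q0=[] Q1=[] Q2=[P1,P4]
t=50-53: P1@Q2 runs 3, rem=0, completes. Q0=[] Q1=[] Q2=[P4]
t=53-54: P4@Q2 runs 1, rem=0, completes. Q0=[] Q1=[] Q2=[]

Answer: 1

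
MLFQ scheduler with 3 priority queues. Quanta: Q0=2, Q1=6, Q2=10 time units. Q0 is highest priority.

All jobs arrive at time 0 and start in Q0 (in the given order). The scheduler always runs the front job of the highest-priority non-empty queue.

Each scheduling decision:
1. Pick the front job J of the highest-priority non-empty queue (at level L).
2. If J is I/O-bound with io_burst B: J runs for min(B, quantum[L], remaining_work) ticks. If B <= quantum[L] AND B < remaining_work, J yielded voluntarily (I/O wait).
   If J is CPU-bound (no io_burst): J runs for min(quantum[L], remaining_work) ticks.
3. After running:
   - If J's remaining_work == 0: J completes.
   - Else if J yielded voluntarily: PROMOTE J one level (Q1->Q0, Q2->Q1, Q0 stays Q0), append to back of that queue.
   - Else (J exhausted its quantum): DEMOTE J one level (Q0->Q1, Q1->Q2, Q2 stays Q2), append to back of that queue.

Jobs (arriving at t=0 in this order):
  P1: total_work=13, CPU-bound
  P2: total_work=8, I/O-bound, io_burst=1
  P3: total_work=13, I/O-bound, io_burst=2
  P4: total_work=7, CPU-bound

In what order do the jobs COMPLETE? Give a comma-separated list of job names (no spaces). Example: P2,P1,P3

t=0-2: P1@Q0 runs 2, rem=11, quantum used, demote→Q1. Q0=[P2,P3,P4] Q1=[P1] Q2=[]
t=2-3: P2@Q0 runs 1, rem=7, I/O yield, promote→Q0. Q0=[P3,P4,P2] Q1=[P1] Q2=[]
t=3-5: P3@Q0 runs 2, rem=11, I/O yield, promote→Q0. Q0=[P4,P2,P3] Q1=[P1] Q2=[]
t=5-7: P4@Q0 runs 2, rem=5, quantum used, demote→Q1. Q0=[P2,P3] Q1=[P1,P4] Q2=[]
t=7-8: P2@Q0 runs 1, rem=6, I/O yield, promote→Q0. Q0=[P3,P2] Q1=[P1,P4] Q2=[]
t=8-10: P3@Q0 runs 2, rem=9, I/O yield, promote→Q0. Q0=[P2,P3] Q1=[P1,P4] Q2=[]
t=10-11: P2@Q0 runs 1, rem=5, I/O yield, promote→Q0. Q0=[P3,P2] Q1=[P1,P4] Q2=[]
t=11-13: P3@Q0 runs 2, rem=7, I/O yield, promote→Q0. Q0=[P2,P3] Q1=[P1,P4] Q2=[]
t=13-14: P2@Q0 runs 1, rem=4, I/O yield, promote→Q0. Q0=[P3,P2] Q1=[P1,P4] Q2=[]
t=14-16: P3@Q0 runs 2, rem=5, I/O yield, promote→Q0. Q0=[P2,P3] Q1=[P1,P4] Q2=[]
t=16-17: P2@Q0 runs 1, rem=3, I/O yield, promote→Q0. Q0=[P3,P2] Q1=[P1,P4] Q2=[]
t=17-19: P3@Q0 runs 2, rem=3, I/O yield, promote→Q0. Q0=[P2,P3] Q1=[P1,P4] Q2=[]
t=19-20: P2@Q0 runs 1, rem=2, I/O yield, promote→Q0. Q0=[P3,P2] Q1=[P1,P4] Q2=[]
t=20-22: P3@Q0 runs 2, rem=1, I/O yield, promote→Q0. Q0=[P2,P3] Q1=[P1,P4] Q2=[]
t=22-23: P2@Q0 runs 1, rem=1, I/O yield, promote→Q0. Q0=[P3,P2] Q1=[P1,P4] Q2=[]
t=23-24: P3@Q0 runs 1, rem=0, completes. Q0=[P2] Q1=[P1,P4] Q2=[]
t=24-25: P2@Q0 runs 1, rem=0, completes. Q0=[] Q1=[P1,P4] Q2=[]
t=25-31: P1@Q1 runs 6, rem=5, quantum used, demote→Q2. Q0=[] Q1=[P4] Q2=[P1]
t=31-36: P4@Q1 runs 5, rem=0, completes. Q0=[] Q1=[] Q2=[P1]
t=36-41: P1@Q2 runs 5, rem=0, completes. Q0=[] Q1=[] Q2=[]

Answer: P3,P2,P4,P1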